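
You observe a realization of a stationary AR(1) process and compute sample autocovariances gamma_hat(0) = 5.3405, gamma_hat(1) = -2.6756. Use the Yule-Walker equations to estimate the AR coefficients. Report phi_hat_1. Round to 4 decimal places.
\hat\phi_{1} = -0.5010

The Yule-Walker equations for an AR(p) process read, in matrix form,
  Gamma_p phi = r_p,   with   (Gamma_p)_{ij} = gamma(|i - j|),
                       (r_p)_i = gamma(i),   i,j = 1..p.
Substitute the sample gammas (Toeplitz matrix and right-hand side of size 1):
  Gamma_p = [[5.3405]]
  r_p     = [-2.6756]
With p = 1 this is the single equation gamma(0) phi_1 = gamma(1):
  phi_hat_1 = gamma(1) / gamma(0) = -2.6756 / 5.3405 = -0.5010.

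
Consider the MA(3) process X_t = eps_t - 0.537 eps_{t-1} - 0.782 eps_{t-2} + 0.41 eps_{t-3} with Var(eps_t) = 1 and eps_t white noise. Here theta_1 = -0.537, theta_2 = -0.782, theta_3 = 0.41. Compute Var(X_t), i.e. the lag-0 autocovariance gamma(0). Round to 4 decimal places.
\gamma(0) = 2.0680

For an MA(q) process X_t = eps_t + sum_i theta_i eps_{t-i} with
Var(eps_t) = sigma^2, the variance is
  gamma(0) = sigma^2 * (1 + sum_i theta_i^2).
  sum_i theta_i^2 = (-0.537)^2 + (-0.782)^2 + (0.41)^2 = 0.288369 + 0.611524 + 0.1681 = 1.067993.
  gamma(0) = 1 * (1 + 1.067993) = 1 * 2.067993 = 2.067993, which rounds to 2.0680.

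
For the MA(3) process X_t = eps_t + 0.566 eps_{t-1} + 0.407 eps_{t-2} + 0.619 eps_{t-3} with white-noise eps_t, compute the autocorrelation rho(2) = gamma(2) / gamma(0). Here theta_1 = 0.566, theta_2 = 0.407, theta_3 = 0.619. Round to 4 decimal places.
\rho(2) = 0.4052

For an MA(q) process with theta_0 = 1, the autocovariance is
  gamma(k) = sigma^2 * sum_{i=0..q-k} theta_i * theta_{i+k},
and rho(k) = gamma(k) / gamma(0). Sigma^2 cancels.
  numerator   = (1)*(0.407) + (0.566)*(0.619) = 0.757354.
  denominator = (1)^2 + (0.566)^2 + (0.407)^2 + (0.619)^2 = 1.869166.
  rho(2) = 0.757354 / 1.869166 = 0.4052.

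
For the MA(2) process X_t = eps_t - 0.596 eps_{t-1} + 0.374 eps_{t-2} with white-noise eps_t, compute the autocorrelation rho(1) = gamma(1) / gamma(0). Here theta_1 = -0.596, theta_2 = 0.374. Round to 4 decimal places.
\rho(1) = -0.5477

For an MA(q) process with theta_0 = 1, the autocovariance is
  gamma(k) = sigma^2 * sum_{i=0..q-k} theta_i * theta_{i+k},
and rho(k) = gamma(k) / gamma(0). Sigma^2 cancels.
  numerator   = (1)*(-0.596) + (-0.596)*(0.374) = -0.818904.
  denominator = (1)^2 + (-0.596)^2 + (0.374)^2 = 1.495092.
  rho(1) = -0.818904 / 1.495092 = -0.5477.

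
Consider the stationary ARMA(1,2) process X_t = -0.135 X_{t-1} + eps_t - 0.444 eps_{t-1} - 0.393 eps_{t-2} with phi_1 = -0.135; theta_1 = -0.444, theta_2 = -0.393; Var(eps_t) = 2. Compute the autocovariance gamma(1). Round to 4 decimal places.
\gamma(1) = -0.8207

Multiply the model equation by X_{t-k} and take expectations. With theta_0 = psi_0 = 1 and psi_j the MA(infinity) weights, this gives
  gamma(k) - sum_i phi_i gamma(k-i) = c_k,
  c_k = sigma^2 * sum_{j=k..q} theta_j psi_{j-k}   (c_k = 0 for k > q),
using gamma(-m) = gamma(m).
psi-weights needed (psi_j = theta_j + sum_i phi_i psi_{j-i}):
  psi_1 = theta_1 + phi_1 = -0.444 + (-0.135) = -0.579
  psi_2 = theta_2 + phi_1 psi_1 = -0.393 + (-0.135)(-0.579) = -0.314835
Right-hand sides:
  c_0 = sigma^2 (1 + theta_1 psi_1 + theta_2 psi_2) = 2 * (1 + (-0.444)(-0.579) + (-0.393)(-0.314835)) = 2 * 1.380806 = 2.761612
  c_1 = sigma^2 (theta_1 + theta_2 psi_1) = 2 * (-0.444 + (-0.393)(-0.579)) = -0.432906
  c_2 = sigma^2 theta_2 = 2 * (-0.393) = -0.786
Equations for k = 0 and k = 1 (AR order 1):
  gamma(0) = phi_1 gamma(1) + c_0
  gamma(1) = phi_1 gamma(0) + c_1
Substituting the second into the first: gamma(0) (1 - phi_1^2) = c_0 + phi_1 c_1, so
  gamma(0) = (c_0 + phi_1 c_1) / (1 - phi_1^2) = (2.761612 + (-0.135)(-0.432906)) / (1 - (-0.135)^2) = 2.820055 / 0.981775 = 2.872404.
  gamma(1) = phi_1 gamma(0) + c_1 = (-0.135)(2.872404) + (-0.432906) = -0.820681.
Therefore gamma(1) = -0.8207 (to 4 decimal places).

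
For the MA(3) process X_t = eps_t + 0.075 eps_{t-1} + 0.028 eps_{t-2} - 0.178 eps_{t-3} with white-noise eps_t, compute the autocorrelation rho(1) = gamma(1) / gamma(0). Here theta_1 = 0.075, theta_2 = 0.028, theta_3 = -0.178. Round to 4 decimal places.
\rho(1) = 0.0695

For an MA(q) process with theta_0 = 1, the autocovariance is
  gamma(k) = sigma^2 * sum_{i=0..q-k} theta_i * theta_{i+k},
and rho(k) = gamma(k) / gamma(0). Sigma^2 cancels.
  numerator   = (1)*(0.075) + (0.075)*(0.028) + (0.028)*(-0.178) = 0.072116.
  denominator = (1)^2 + (0.075)^2 + (0.028)^2 + (-0.178)^2 = 1.038093.
  rho(1) = 0.072116 / 1.038093 = 0.0695.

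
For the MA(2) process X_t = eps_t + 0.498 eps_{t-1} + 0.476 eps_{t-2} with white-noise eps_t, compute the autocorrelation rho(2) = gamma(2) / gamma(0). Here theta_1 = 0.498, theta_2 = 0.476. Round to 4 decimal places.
\rho(2) = 0.3228

For an MA(q) process with theta_0 = 1, the autocovariance is
  gamma(k) = sigma^2 * sum_{i=0..q-k} theta_i * theta_{i+k},
and rho(k) = gamma(k) / gamma(0). Sigma^2 cancels.
  numerator   = (1)*(0.476) = 0.476.
  denominator = (1)^2 + (0.498)^2 + (0.476)^2 = 1.47458.
  rho(2) = 0.476 / 1.47458 = 0.3228.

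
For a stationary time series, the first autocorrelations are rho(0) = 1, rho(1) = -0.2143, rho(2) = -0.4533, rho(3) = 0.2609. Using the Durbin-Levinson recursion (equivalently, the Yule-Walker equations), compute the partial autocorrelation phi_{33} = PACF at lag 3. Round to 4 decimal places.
\phi_{33} = 0.0011

The PACF at lag k is phi_{kk}, the last component of the solution
to the Yule-Walker system G_k phi = r_k where
  (G_k)_{ij} = rho(|i - j|), (r_k)_i = rho(i), i,j = 1..k.
Equivalently, Durbin-Levinson gives phi_{kk} iteratively:
  phi_{11} = rho(1)
  phi_{kk} = [rho(k) - sum_{j=1..k-1} phi_{k-1,j} rho(k-j)]
            / [1 - sum_{j=1..k-1} phi_{k-1,j} rho(j)],
  phi_{k,j} = phi_{k-1,j} - phi_{kk} phi_{k-1,k-j},  j = 1..k-1.
Step k = 1:
  phi_11 = rho(1) = -0.2143.
Step k = 2:
  phi_22 = [rho(2) - phi_11 rho(1)] / [1 - phi_11 rho(1)] = [-0.4533 - (-0.2143)(-0.2143)] / [1 - (-0.2143)(-0.2143)]
         = -0.49922449 / 0.95407551 = -0.523255.
  Update: phi_21 = phi_11 - phi_22 phi_11 = -0.2143 - (-0.523255)(-0.2143) = -0.326433.
Step k = 3:
  phi_33 = [rho(3) - phi_21 rho(2) - phi_22 rho(1)] / [1 - phi_21 rho(1) - phi_22 rho(2)]
    numerator   = 0.2609 - (-0.326433)(-0.4533) - (-0.523255)(-0.2143) = 0.00079422
    denominator = 1 - (-0.326433)(-0.2143) - (-0.523255)(-0.4533) = 0.69285395
  phi_33 = 0.00079422 / 0.69285395 = 0.0011.
Therefore phi_{33} = 0.0011.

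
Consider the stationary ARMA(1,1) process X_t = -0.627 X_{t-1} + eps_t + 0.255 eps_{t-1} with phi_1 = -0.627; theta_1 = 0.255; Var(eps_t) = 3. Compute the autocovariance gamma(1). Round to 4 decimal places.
\gamma(1) = -1.5449

Multiply the model equation by X_{t-k} and take expectations. With theta_0 = psi_0 = 1 and psi_j the MA(infinity) weights, this gives
  gamma(k) - sum_i phi_i gamma(k-i) = c_k,
  c_k = sigma^2 * sum_{j=k..q} theta_j psi_{j-k}   (c_k = 0 for k > q),
using gamma(-m) = gamma(m).
psi-weights needed (psi_j = theta_j + sum_i phi_i psi_{j-i}):
  psi_1 = theta_1 + phi_1 = 0.255 + (-0.627) = -0.372
Right-hand sides:
  c_0 = sigma^2 (1 + theta_1 psi_1) = 3 * (1 + (0.255)(-0.372)) = 3 * 0.90514 = 2.71542
  c_1 = sigma^2 theta_1 = 3 * (0.255) = 0.765
  c_2 = 0
Equations for k = 0 and k = 1 (AR order 1):
  gamma(0) = phi_1 gamma(1) + c_0
  gamma(1) = phi_1 gamma(0) + c_1
Substituting the second into the first: gamma(0) (1 - phi_1^2) = c_0 + phi_1 c_1, so
  gamma(0) = (c_0 + phi_1 c_1) / (1 - phi_1^2) = (2.71542 + (-0.627)(0.765)) / (1 - (-0.627)^2) = 2.235765 / 0.606871 = 3.684086.
  gamma(1) = phi_1 gamma(0) + c_1 = (-0.627)(3.684086) + (0.765) = -1.544922.
Therefore gamma(1) = -1.5449 (to 4 decimal places).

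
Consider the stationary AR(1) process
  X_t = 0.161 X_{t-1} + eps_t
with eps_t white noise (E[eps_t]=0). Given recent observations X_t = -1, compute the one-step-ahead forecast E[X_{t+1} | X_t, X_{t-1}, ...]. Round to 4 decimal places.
E[X_{t+1} \mid \mathcal F_t] = -0.1610

For an AR(p) model X_t = c + sum_i phi_i X_{t-i} + eps_t, the
one-step-ahead conditional mean is
  E[X_{t+1} | X_t, ...] = c + sum_i phi_i X_{t+1-i}.
Substitute known values:
  E[X_{t+1} | ...] = (0.161) * (-1)
                   = -0.1610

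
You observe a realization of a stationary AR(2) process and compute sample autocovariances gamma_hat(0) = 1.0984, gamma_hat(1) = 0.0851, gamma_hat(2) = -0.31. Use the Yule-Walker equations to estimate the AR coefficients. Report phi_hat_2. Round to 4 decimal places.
\hat\phi_{2} = -0.2900

The Yule-Walker equations for an AR(p) process read, in matrix form,
  Gamma_p phi = r_p,   with   (Gamma_p)_{ij} = gamma(|i - j|),
                       (r_p)_i = gamma(i),   i,j = 1..p.
Substitute the sample gammas (Toeplitz matrix and right-hand side of size 2):
  Gamma_p = [[1.0984, 0.0851], [0.0851, 1.0984]]
  r_p     = [0.0851, -0.31]
Written out:
  1.0984 phi_1 + 0.0851 phi_2 = 0.0851
  0.0851 phi_1 + 1.0984 phi_2 = -0.31
Solve by Cramer's rule:
  det = gamma(0)^2 - gamma(1)^2 = (1.0984)^2 - (0.0851)^2 = 1.20648256 - 0.00724201 = 1.19924055
  phi_hat_1 = [gamma(1) gamma(0) - gamma(1) gamma(2)] / det = [(0.0851)(1.0984) - (0.0851)(-0.31)] / 1.19924055 = 0.11985484 / 1.19924055 = 0.0999
  phi_hat_2 = [gamma(0) gamma(2) - gamma(1)^2] / det = [(1.0984)(-0.31) - (0.0851)^2] / 1.19924055 = -0.34774601 / 1.19924055 = -0.29
So phi_hat = [0.0999, -0.2900].
Therefore phi_hat_2 = -0.2900.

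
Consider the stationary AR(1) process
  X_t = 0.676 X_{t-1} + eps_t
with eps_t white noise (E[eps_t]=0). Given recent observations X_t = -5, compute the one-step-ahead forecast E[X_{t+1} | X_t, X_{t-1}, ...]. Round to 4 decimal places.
E[X_{t+1} \mid \mathcal F_t] = -3.3800

For an AR(p) model X_t = c + sum_i phi_i X_{t-i} + eps_t, the
one-step-ahead conditional mean is
  E[X_{t+1} | X_t, ...] = c + sum_i phi_i X_{t+1-i}.
Substitute known values:
  E[X_{t+1} | ...] = (0.676) * (-5)
                   = -3.3800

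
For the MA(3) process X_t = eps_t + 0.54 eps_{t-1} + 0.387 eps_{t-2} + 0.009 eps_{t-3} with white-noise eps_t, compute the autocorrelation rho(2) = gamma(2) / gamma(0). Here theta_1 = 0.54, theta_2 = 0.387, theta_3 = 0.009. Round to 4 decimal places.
\rho(2) = 0.2719

For an MA(q) process with theta_0 = 1, the autocovariance is
  gamma(k) = sigma^2 * sum_{i=0..q-k} theta_i * theta_{i+k},
and rho(k) = gamma(k) / gamma(0). Sigma^2 cancels.
  numerator   = (1)*(0.387) + (0.54)*(0.009) = 0.39186.
  denominator = (1)^2 + (0.54)^2 + (0.387)^2 + (0.009)^2 = 1.44145.
  rho(2) = 0.39186 / 1.44145 = 0.2719.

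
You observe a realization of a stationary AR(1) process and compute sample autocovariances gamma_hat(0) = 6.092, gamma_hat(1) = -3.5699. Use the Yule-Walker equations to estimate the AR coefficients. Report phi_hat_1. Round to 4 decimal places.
\hat\phi_{1} = -0.5860

The Yule-Walker equations for an AR(p) process read, in matrix form,
  Gamma_p phi = r_p,   with   (Gamma_p)_{ij} = gamma(|i - j|),
                       (r_p)_i = gamma(i),   i,j = 1..p.
Substitute the sample gammas (Toeplitz matrix and right-hand side of size 1):
  Gamma_p = [[6.092]]
  r_p     = [-3.5699]
With p = 1 this is the single equation gamma(0) phi_1 = gamma(1):
  phi_hat_1 = gamma(1) / gamma(0) = -3.5699 / 6.092 = -0.5860.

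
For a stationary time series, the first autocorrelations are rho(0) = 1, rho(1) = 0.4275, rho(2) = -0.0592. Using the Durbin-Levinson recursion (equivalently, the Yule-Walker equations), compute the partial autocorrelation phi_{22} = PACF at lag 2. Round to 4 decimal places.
\phi_{22} = -0.2961

The PACF at lag k is phi_{kk}, the last component of the solution
to the Yule-Walker system G_k phi = r_k where
  (G_k)_{ij} = rho(|i - j|), (r_k)_i = rho(i), i,j = 1..k.
Equivalently, Durbin-Levinson gives phi_{kk} iteratively:
  phi_{11} = rho(1)
  phi_{kk} = [rho(k) - sum_{j=1..k-1} phi_{k-1,j} rho(k-j)]
            / [1 - sum_{j=1..k-1} phi_{k-1,j} rho(j)],
  phi_{k,j} = phi_{k-1,j} - phi_{kk} phi_{k-1,k-j},  j = 1..k-1.
Step k = 1:
  phi_11 = rho(1) = 0.4275.
Step k = 2:
  phi_22 = [rho(2) - phi_11 rho(1)] / [1 - phi_11 rho(1)] = [-0.0592 - (0.4275)(0.4275)] / [1 - (0.4275)(0.4275)]
         = -0.24195625 / 0.81724375 = -0.2961.
Therefore phi_{22} = -0.2961.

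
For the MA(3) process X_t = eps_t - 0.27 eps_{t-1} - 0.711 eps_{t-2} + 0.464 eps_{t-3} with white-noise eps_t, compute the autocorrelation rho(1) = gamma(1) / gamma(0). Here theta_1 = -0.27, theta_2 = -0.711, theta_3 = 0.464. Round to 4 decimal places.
\rho(1) = -0.2274

For an MA(q) process with theta_0 = 1, the autocovariance is
  gamma(k) = sigma^2 * sum_{i=0..q-k} theta_i * theta_{i+k},
and rho(k) = gamma(k) / gamma(0). Sigma^2 cancels.
  numerator   = (1)*(-0.27) + (-0.27)*(-0.711) + (-0.711)*(0.464) = -0.407934.
  denominator = (1)^2 + (-0.27)^2 + (-0.711)^2 + (0.464)^2 = 1.793717.
  rho(1) = -0.407934 / 1.793717 = -0.2274.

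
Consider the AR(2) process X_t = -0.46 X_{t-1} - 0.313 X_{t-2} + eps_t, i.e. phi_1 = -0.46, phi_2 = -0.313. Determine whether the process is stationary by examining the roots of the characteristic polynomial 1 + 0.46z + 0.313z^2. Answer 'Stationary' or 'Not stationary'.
\text{Stationary}

The AR(p) characteristic polynomial is P(z) = 1 + 0.46z + 0.313z^2.
Stationarity requires all roots to lie outside the unit circle, i.e. |z| > 1 for every root.
Set 1 + (0.46) z + (0.313) z^2 = 0, i.e. a z^2 + b z + c = 0 with a = 0.313, b = 0.46, c = 1.
Discriminant D = b^2 - 4ac = (0.46)^2 - 4*(0.313)*1 = 0.2116 - (1.252) = -1.0404.
D < 0, so the roots are the complex-conjugate pair z = (-b +/- i sqrt(-D)) / (2a) = -0.7348 +/- 1.6294i.
For a conjugate pair |z|^2 = z * conj(z) = (product of roots) = c/a = 1/(0.313) = 3.194888, so |z| = sqrt(3.194888) = 1.7874 for both roots.
Moduli of all roots: 1.7874, 1.7874.
All moduli strictly greater than 1? Yes.
Verdict: Stationary.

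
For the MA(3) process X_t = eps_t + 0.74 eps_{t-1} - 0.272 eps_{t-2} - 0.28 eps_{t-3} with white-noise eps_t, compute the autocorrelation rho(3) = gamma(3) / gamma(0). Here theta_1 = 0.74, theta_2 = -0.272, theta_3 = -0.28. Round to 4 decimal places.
\rho(3) = -0.1647

For an MA(q) process with theta_0 = 1, the autocovariance is
  gamma(k) = sigma^2 * sum_{i=0..q-k} theta_i * theta_{i+k},
and rho(k) = gamma(k) / gamma(0). Sigma^2 cancels.
  numerator   = (1)*(-0.28) = -0.28.
  denominator = (1)^2 + (0.74)^2 + (-0.272)^2 + (-0.28)^2 = 1.699984.
  rho(3) = -0.28 / 1.699984 = -0.1647.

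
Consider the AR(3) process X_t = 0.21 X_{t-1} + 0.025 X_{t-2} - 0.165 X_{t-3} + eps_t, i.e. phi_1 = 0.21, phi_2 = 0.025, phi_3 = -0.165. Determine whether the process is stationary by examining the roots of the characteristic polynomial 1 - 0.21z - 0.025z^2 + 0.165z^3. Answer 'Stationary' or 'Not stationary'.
\text{Stationary}

The AR(p) characteristic polynomial is P(z) = 1 - 0.21z - 0.025z^2 + 0.165z^3.
Stationarity requires all roots to lie outside the unit circle, i.e. |z| > 1 for every root.
Degree 3: look for a simple real root z0 first, then factor out (1 - z/z0) and solve the remaining quadratic.
Testing z0 = -2: P(-2) = 1 + (-0.21)(-2) + (-0.025)(-2)^2 + (0.165)(-2)^3
  = 1 + (0.42) + (-0.1) + (-1.32) = 0.  So z_0 = -2 is a root, |z_0| = 2.
Divide out the factor (1 + 0.5 z) = (1 - z/z0) (since 1/z0 = -0.5):
  P(z) = (1 + 0.5 z)(1 + (-0.71) z + (0.33) z^2)
  [check: z-coef -0.71 - (-0.5) = -0.21; z^2-coef 0.33 - (-0.5)(-0.71) = -0.025; z^3-coef -(-0.5)(0.33) = 0.165.]
Remaining roots from the quadratic factor 1 + (-0.71) z + (0.33) z^2:
  Set 1 + (-0.71) z + (0.33) z^2 = 0, i.e. a z^2 + b z + c = 0 with a = 0.33, b = -0.71, c = 1.
  Discriminant D = b^2 - 4ac = (-0.71)^2 - 4*(0.33)*1 = 0.5041 - (1.32) = -0.8159.
  D < 0, so the roots are the complex-conjugate pair z = (-b +/- i sqrt(-D)) / (2a) = 1.0758 +/- 1.3686i.
  For a conjugate pair |z|^2 = z * conj(z) = (product of roots) = c/a = 1/(0.33) = 3.030303, so |z| = sqrt(3.030303) = 1.7408 for both roots.
Moduli of all roots: 2.0000, 1.7408, 1.7408.
All moduli strictly greater than 1? Yes.
Verdict: Stationary.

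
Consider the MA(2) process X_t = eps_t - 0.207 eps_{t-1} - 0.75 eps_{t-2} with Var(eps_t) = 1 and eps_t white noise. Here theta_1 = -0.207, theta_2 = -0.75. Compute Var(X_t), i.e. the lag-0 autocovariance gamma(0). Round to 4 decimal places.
\gamma(0) = 1.6053

For an MA(q) process X_t = eps_t + sum_i theta_i eps_{t-i} with
Var(eps_t) = sigma^2, the variance is
  gamma(0) = sigma^2 * (1 + sum_i theta_i^2).
  sum_i theta_i^2 = (-0.207)^2 + (-0.75)^2 = 0.042849 + 0.5625 = 0.605349.
  gamma(0) = 1 * (1 + 0.605349) = 1 * 1.605349 = 1.605349, which rounds to 1.6053.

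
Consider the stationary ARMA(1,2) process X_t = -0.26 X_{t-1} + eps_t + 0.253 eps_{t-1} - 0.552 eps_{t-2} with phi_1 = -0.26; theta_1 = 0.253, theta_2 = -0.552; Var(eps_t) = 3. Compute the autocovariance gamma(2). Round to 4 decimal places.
\gamma(2) = -1.5877

Multiply the model equation by X_{t-k} and take expectations. With theta_0 = psi_0 = 1 and psi_j the MA(infinity) weights, this gives
  gamma(k) - sum_i phi_i gamma(k-i) = c_k,
  c_k = sigma^2 * sum_{j=k..q} theta_j psi_{j-k}   (c_k = 0 for k > q),
using gamma(-m) = gamma(m).
psi-weights needed (psi_j = theta_j + sum_i phi_i psi_{j-i}):
  psi_1 = theta_1 + phi_1 = 0.253 + (-0.26) = -0.007
  psi_2 = theta_2 + phi_1 psi_1 = -0.552 + (-0.26)(-0.007) = -0.55018
Right-hand sides:
  c_0 = sigma^2 (1 + theta_1 psi_1 + theta_2 psi_2) = 3 * (1 + (0.253)(-0.007) + (-0.552)(-0.55018)) = 3 * 1.301928 = 3.905785
  c_1 = sigma^2 (theta_1 + theta_2 psi_1) = 3 * (0.253 + (-0.552)(-0.007)) = 0.770592
  c_2 = sigma^2 theta_2 = 3 * (-0.552) = -1.656
Equations for k = 0 and k = 1 (AR order 1):
  gamma(0) = phi_1 gamma(1) + c_0
  gamma(1) = phi_1 gamma(0) + c_1
Substituting the second into the first: gamma(0) (1 - phi_1^2) = c_0 + phi_1 c_1, so
  gamma(0) = (c_0 + phi_1 c_1) / (1 - phi_1^2) = (3.905785 + (-0.26)(0.770592)) / (1 - (-0.26)^2) = 3.705431 / 0.9324 = 3.974079.
  gamma(1) = phi_1 gamma(0) + c_1 = (-0.26)(3.974079) + (0.770592) = -0.262669.
For k = 2: gamma(2) = phi_1 gamma(1) + c_2
  = (-0.26)(-0.262669) + (-1.656) = -1.587706.
Therefore gamma(2) = -1.5877 (to 4 decimal places).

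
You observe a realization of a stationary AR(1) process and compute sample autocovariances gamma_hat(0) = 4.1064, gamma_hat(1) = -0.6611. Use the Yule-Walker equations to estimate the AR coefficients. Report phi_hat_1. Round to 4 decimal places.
\hat\phi_{1} = -0.1610

The Yule-Walker equations for an AR(p) process read, in matrix form,
  Gamma_p phi = r_p,   with   (Gamma_p)_{ij} = gamma(|i - j|),
                       (r_p)_i = gamma(i),   i,j = 1..p.
Substitute the sample gammas (Toeplitz matrix and right-hand side of size 1):
  Gamma_p = [[4.1064]]
  r_p     = [-0.6611]
With p = 1 this is the single equation gamma(0) phi_1 = gamma(1):
  phi_hat_1 = gamma(1) / gamma(0) = -0.6611 / 4.1064 = -0.1610.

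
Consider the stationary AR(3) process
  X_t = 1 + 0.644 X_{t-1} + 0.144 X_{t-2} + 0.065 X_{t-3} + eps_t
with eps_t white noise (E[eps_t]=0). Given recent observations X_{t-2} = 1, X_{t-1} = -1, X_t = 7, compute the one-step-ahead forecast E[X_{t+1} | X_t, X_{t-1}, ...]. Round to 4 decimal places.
E[X_{t+1} \mid \mathcal F_t] = 5.4290

For an AR(p) model X_t = c + sum_i phi_i X_{t-i} + eps_t, the
one-step-ahead conditional mean is
  E[X_{t+1} | X_t, ...] = c + sum_i phi_i X_{t+1-i}.
Substitute known values:
  E[X_{t+1} | ...] = 1 + (0.644) * (7) + (0.144) * (-1) + (0.065) * (1)
                   = 5.4290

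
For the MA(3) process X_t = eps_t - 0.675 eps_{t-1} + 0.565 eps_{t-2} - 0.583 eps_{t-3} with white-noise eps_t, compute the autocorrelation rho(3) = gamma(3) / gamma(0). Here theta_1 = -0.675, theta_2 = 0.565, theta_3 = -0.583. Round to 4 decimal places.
\rho(3) = -0.2757

For an MA(q) process with theta_0 = 1, the autocovariance is
  gamma(k) = sigma^2 * sum_{i=0..q-k} theta_i * theta_{i+k},
and rho(k) = gamma(k) / gamma(0). Sigma^2 cancels.
  numerator   = (1)*(-0.583) = -0.583.
  denominator = (1)^2 + (-0.675)^2 + (0.565)^2 + (-0.583)^2 = 2.114739.
  rho(3) = -0.583 / 2.114739 = -0.2757.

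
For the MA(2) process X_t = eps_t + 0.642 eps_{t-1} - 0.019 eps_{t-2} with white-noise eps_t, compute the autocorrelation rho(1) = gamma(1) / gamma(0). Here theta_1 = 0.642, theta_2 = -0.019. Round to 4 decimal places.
\rho(1) = 0.4459

For an MA(q) process with theta_0 = 1, the autocovariance is
  gamma(k) = sigma^2 * sum_{i=0..q-k} theta_i * theta_{i+k},
and rho(k) = gamma(k) / gamma(0). Sigma^2 cancels.
  numerator   = (1)*(0.642) + (0.642)*(-0.019) = 0.629802.
  denominator = (1)^2 + (0.642)^2 + (-0.019)^2 = 1.412525.
  rho(1) = 0.629802 / 1.412525 = 0.4459.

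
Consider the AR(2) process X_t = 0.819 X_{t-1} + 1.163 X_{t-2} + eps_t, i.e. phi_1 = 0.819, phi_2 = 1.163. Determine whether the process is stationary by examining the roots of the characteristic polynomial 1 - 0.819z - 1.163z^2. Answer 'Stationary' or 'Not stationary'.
\text{Not stationary}

The AR(p) characteristic polynomial is P(z) = 1 - 0.819z - 1.163z^2.
Stationarity requires all roots to lie outside the unit circle, i.e. |z| > 1 for every root.
Set 1 + (-0.819) z + (-1.163) z^2 = 0, i.e. a z^2 + b z + c = 0 with a = -1.163, b = -0.819, c = 1.
Discriminant D = b^2 - 4ac = (-0.819)^2 - 4*(-1.163)*1 = 0.670761 - (-4.652) = 5.322761.
D >= 0, so the roots are real: z = (-b +/- sqrt(D)) / (2a) = (0.819 +/- 2.307111) / (-2.326).
  z_1 = (0.819 + 2.307111) / (-2.326) = -1.344,   |z_1| = 1.344.
  z_2 = (0.819 - 2.307111) / (-2.326) = 0.6398,   |z_2| = 0.6398.
Moduli of all roots: 1.3440, 0.6398.
All moduli strictly greater than 1? No.
Verdict: Not stationary.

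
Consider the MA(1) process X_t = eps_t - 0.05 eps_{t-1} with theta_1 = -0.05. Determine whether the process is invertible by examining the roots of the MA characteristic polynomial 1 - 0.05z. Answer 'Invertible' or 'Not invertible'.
\text{Invertible}

The MA(q) characteristic polynomial is P(z) = 1 - 0.05z.
Invertibility requires all roots to lie outside the unit circle, i.e. |z| > 1 for every root.
This is linear in z: 1 + (-0.05) z = 0  =>  z = -1/(-0.05) = 20,  |z| = 20.
Moduli of all roots: 20.0000.
All moduli strictly greater than 1? Yes.
Verdict: Invertible.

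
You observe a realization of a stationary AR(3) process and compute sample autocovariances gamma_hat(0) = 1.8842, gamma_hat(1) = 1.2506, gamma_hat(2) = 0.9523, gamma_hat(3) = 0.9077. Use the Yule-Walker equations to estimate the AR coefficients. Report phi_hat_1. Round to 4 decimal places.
\hat\phi_{1} = 0.5640

The Yule-Walker equations for an AR(p) process read, in matrix form,
  Gamma_p phi = r_p,   with   (Gamma_p)_{ij} = gamma(|i - j|),
                       (r_p)_i = gamma(i),   i,j = 1..p.
Substitute the sample gammas (Toeplitz matrix and right-hand side of size 3):
  Gamma_p = [[1.8842, 1.2506, 0.9523], [1.2506, 1.8842, 1.2506], [0.9523, 1.2506, 1.8842]]
  r_p     = [1.2506, 0.9523, 0.9077]
Written out (R1..R3):
  (R1) 1.8842 phi_1 + 1.2506 phi_2 + 0.9523 phi_3 = 1.2506
  (R2) 1.2506 phi_1 + 1.8842 phi_2 + 1.2506 phi_3 = 0.9523
  (R3) 0.9523 phi_1 + 1.2506 phi_2 + 1.8842 phi_3 = 0.9077
Gaussian elimination:
  R2 <- R2 - (1.2506/1.8842) R1 = R2 - (0.66373) R1:  1.054139 phi_2 + 0.61853 phi_3 = 0.122239
  R3 <- R3 - (0.9523/1.8842) R1 = R3 - (0.505413) R1:  0.61853 phi_2 + 1.402895 phi_3 = 0.27563
  R3 <- R3 - (0.61853/1.054139) R2 = R3 - (0.586763) R2:  1.039964 phi_3 = 0.203904
Back-substitution:
  phi_hat_3 = 0.203904 / 1.039964 = 0.196069
  phi_hat_2 = (0.122239 - (0.61853)(0.196069)) / 1.054139 = 0.000915
  phi_hat_1 = (1.2506 - (1.2506)(0.000915) - (0.9523)(0.196069)) / 1.8842 = 0.564027
So phi_hat = [0.5640, 0.0009, 0.1961].
Therefore phi_hat_1 = 0.5640.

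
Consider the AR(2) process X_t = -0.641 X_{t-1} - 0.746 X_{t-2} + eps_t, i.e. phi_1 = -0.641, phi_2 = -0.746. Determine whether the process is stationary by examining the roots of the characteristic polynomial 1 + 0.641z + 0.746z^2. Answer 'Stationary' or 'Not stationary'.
\text{Stationary}

The AR(p) characteristic polynomial is P(z) = 1 + 0.641z + 0.746z^2.
Stationarity requires all roots to lie outside the unit circle, i.e. |z| > 1 for every root.
Set 1 + (0.641) z + (0.746) z^2 = 0, i.e. a z^2 + b z + c = 0 with a = 0.746, b = 0.641, c = 1.
Discriminant D = b^2 - 4ac = (0.641)^2 - 4*(0.746)*1 = 0.410881 - (2.984) = -2.573119.
D < 0, so the roots are the complex-conjugate pair z = (-b +/- i sqrt(-D)) / (2a) = -0.4296 +/- 1.0751i.
For a conjugate pair |z|^2 = z * conj(z) = (product of roots) = c/a = 1/(0.746) = 1.340483, so |z| = sqrt(1.340483) = 1.1578 for both roots.
Moduli of all roots: 1.1578, 1.1578.
All moduli strictly greater than 1? Yes.
Verdict: Stationary.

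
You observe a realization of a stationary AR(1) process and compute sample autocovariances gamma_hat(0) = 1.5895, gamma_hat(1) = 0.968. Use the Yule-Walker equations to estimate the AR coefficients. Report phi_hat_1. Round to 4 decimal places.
\hat\phi_{1} = 0.6090

The Yule-Walker equations for an AR(p) process read, in matrix form,
  Gamma_p phi = r_p,   with   (Gamma_p)_{ij} = gamma(|i - j|),
                       (r_p)_i = gamma(i),   i,j = 1..p.
Substitute the sample gammas (Toeplitz matrix and right-hand side of size 1):
  Gamma_p = [[1.5895]]
  r_p     = [0.968]
With p = 1 this is the single equation gamma(0) phi_1 = gamma(1):
  phi_hat_1 = gamma(1) / gamma(0) = 0.968 / 1.5895 = 0.6090.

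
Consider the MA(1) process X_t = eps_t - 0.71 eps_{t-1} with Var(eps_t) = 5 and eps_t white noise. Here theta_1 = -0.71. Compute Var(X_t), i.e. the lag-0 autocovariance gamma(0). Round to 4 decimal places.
\gamma(0) = 7.5205

For an MA(q) process X_t = eps_t + sum_i theta_i eps_{t-i} with
Var(eps_t) = sigma^2, the variance is
  gamma(0) = sigma^2 * (1 + sum_i theta_i^2).
  sum_i theta_i^2 = (-0.71)^2 = 0.5041.
  gamma(0) = 5 * (1 + 0.5041) = 5 * 1.5041 = 7.5205.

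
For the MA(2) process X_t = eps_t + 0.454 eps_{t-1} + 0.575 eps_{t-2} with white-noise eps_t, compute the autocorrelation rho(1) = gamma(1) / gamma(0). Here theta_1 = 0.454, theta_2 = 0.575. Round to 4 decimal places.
\rho(1) = 0.4653

For an MA(q) process with theta_0 = 1, the autocovariance is
  gamma(k) = sigma^2 * sum_{i=0..q-k} theta_i * theta_{i+k},
and rho(k) = gamma(k) / gamma(0). Sigma^2 cancels.
  numerator   = (1)*(0.454) + (0.454)*(0.575) = 0.71505.
  denominator = (1)^2 + (0.454)^2 + (0.575)^2 = 1.536741.
  rho(1) = 0.71505 / 1.536741 = 0.4653.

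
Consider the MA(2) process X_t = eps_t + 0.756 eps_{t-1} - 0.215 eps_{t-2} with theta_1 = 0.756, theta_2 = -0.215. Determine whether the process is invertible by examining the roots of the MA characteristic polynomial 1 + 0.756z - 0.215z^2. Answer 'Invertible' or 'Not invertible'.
\text{Invertible}

The MA(q) characteristic polynomial is P(z) = 1 + 0.756z - 0.215z^2.
Invertibility requires all roots to lie outside the unit circle, i.e. |z| > 1 for every root.
Set 1 + (0.756) z + (-0.215) z^2 = 0, i.e. a z^2 + b z + c = 0 with a = -0.215, b = 0.756, c = 1.
Discriminant D = b^2 - 4ac = (0.756)^2 - 4*(-0.215)*1 = 0.571536 - (-0.86) = 1.431536.
D >= 0, so the roots are real: z = (-b +/- sqrt(D)) / (2a) = (-0.756 +/- 1.196468) / (-0.43).
  z_1 = (-0.756 + 1.196468) / (-0.43) = -1.0243,   |z_1| = 1.0243.
  z_2 = (-0.756 - 1.196468) / (-0.43) = 4.5406,   |z_2| = 4.5406.
Moduli of all roots: 1.0243, 4.5406.
All moduli strictly greater than 1? Yes.
Verdict: Invertible.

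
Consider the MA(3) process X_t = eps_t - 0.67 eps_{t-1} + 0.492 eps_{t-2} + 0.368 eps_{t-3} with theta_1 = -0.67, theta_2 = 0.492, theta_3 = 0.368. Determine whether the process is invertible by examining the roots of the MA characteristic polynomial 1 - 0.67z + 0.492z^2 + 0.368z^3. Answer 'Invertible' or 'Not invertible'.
\text{Invertible}

The MA(q) characteristic polynomial is P(z) = 1 - 0.67z + 0.492z^2 + 0.368z^3.
Invertibility requires all roots to lie outside the unit circle, i.e. |z| > 1 for every root.
Degree 3: look for a simple real root z0 first, then factor out (1 - z/z0) and solve the remaining quadratic.
Testing z0 = -2.5: P(-2.5) = 1 + (-0.67)(-2.5) + (0.492)(-2.5)^2 + (0.368)(-2.5)^3
  = 1 + (1.675) + (3.075) + (-5.75) = 0.  So z_0 = -2.5 is a root, |z_0| = 2.5.
Divide out the factor (1 + 0.4 z) = (1 - z/z0) (since 1/z0 = -0.4):
  P(z) = (1 + 0.4 z)(1 + (-1.07) z + (0.92) z^2)
  [check: z-coef -1.07 - (-0.4) = -0.67; z^2-coef 0.92 - (-0.4)(-1.07) = 0.492; z^3-coef -(-0.4)(0.92) = 0.368.]
Remaining roots from the quadratic factor 1 + (-1.07) z + (0.92) z^2:
  Set 1 + (-1.07) z + (0.92) z^2 = 0, i.e. a z^2 + b z + c = 0 with a = 0.92, b = -1.07, c = 1.
  Discriminant D = b^2 - 4ac = (-1.07)^2 - 4*(0.92)*1 = 1.1449 - (3.68) = -2.5351.
  D < 0, so the roots are the complex-conjugate pair z = (-b +/- i sqrt(-D)) / (2a) = 0.5815 +/- 0.8653i.
  For a conjugate pair |z|^2 = z * conj(z) = (product of roots) = c/a = 1/(0.92) = 1.086957, so |z| = sqrt(1.086957) = 1.0426 for both roots.
Moduli of all roots: 2.5000, 1.0426, 1.0426.
All moduli strictly greater than 1? Yes.
Verdict: Invertible.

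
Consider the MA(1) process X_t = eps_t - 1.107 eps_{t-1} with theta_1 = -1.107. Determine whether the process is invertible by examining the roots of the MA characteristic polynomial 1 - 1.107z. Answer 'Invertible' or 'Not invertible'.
\text{Not invertible}

The MA(q) characteristic polynomial is P(z) = 1 - 1.107z.
Invertibility requires all roots to lie outside the unit circle, i.e. |z| > 1 for every root.
This is linear in z: 1 + (-1.107) z = 0  =>  z = -1/(-1.107) = 0.903342,  |z| = 0.903342.
Moduli of all roots: 0.9033.
All moduli strictly greater than 1? No.
Verdict: Not invertible.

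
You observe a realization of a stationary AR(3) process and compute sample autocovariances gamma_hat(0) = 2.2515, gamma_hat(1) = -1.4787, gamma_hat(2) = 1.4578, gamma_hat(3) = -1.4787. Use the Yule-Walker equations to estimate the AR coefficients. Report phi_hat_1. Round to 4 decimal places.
\hat\phi_{1} = -0.2950

The Yule-Walker equations for an AR(p) process read, in matrix form,
  Gamma_p phi = r_p,   with   (Gamma_p)_{ij} = gamma(|i - j|),
                       (r_p)_i = gamma(i),   i,j = 1..p.
Substitute the sample gammas (Toeplitz matrix and right-hand side of size 3):
  Gamma_p = [[2.2515, -1.4787, 1.4578], [-1.4787, 2.2515, -1.4787], [1.4578, -1.4787, 2.2515]]
  r_p     = [-1.4787, 1.4578, -1.4787]
Written out (R1..R3):
  (R1) 2.2515 phi_1 - 1.4787 phi_2 + 1.4578 phi_3 = -1.4787
  (R2) -1.4787 phi_1 + 2.2515 phi_2 - 1.4787 phi_3 = 1.4578
  (R3) 1.4578 phi_1 - 1.4787 phi_2 + 2.2515 phi_3 = -1.4787
Gaussian elimination:
  R2 <- R2 - (-1.4787/2.2515) R1 = R2 - (-0.656762) R1:  1.280346 phi_2 - 0.521272 phi_3 = 0.486646
  R3 <- R3 - (1.4578/2.2515) R1 = R3 - (0.647479) R1:  -0.521272 phi_2 + 1.307604 phi_3 = -0.521272
  R3 <- R3 - (-0.521272/1.280346) R2 = R3 - (-0.407134) R2:  1.095377 phi_3 = -0.323142
Back-substitution:
  phi_hat_3 = -0.323142 / 1.095377 = -0.295005
  phi_hat_2 = (0.486646 - (-0.521272)(-0.295005)) / 1.280346 = 0.259983
  phi_hat_1 = (-1.4787 - (-1.4787)(0.259983) - (1.4578)(-0.295005)) / 2.2515 = -0.295005
So phi_hat = [-0.2950, 0.2600, -0.2950].
Therefore phi_hat_1 = -0.2950.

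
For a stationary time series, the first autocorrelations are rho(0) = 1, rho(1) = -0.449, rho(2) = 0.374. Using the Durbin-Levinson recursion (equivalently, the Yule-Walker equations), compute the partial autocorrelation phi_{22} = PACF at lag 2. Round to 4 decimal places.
\phi_{22} = 0.2159

The PACF at lag k is phi_{kk}, the last component of the solution
to the Yule-Walker system G_k phi = r_k where
  (G_k)_{ij} = rho(|i - j|), (r_k)_i = rho(i), i,j = 1..k.
Equivalently, Durbin-Levinson gives phi_{kk} iteratively:
  phi_{11} = rho(1)
  phi_{kk} = [rho(k) - sum_{j=1..k-1} phi_{k-1,j} rho(k-j)]
            / [1 - sum_{j=1..k-1} phi_{k-1,j} rho(j)],
  phi_{k,j} = phi_{k-1,j} - phi_{kk} phi_{k-1,k-j},  j = 1..k-1.
Step k = 1:
  phi_11 = rho(1) = -0.449.
Step k = 2:
  phi_22 = [rho(2) - phi_11 rho(1)] / [1 - phi_11 rho(1)] = [0.374 - (-0.449)(-0.449)] / [1 - (-0.449)(-0.449)]
         = 0.172399 / 0.798399 = 0.2159.
Therefore phi_{22} = 0.2159.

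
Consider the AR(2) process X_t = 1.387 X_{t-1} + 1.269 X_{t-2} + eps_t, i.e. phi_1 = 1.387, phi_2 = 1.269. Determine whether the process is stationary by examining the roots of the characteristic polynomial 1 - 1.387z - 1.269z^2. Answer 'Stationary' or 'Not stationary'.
\text{Not stationary}

The AR(p) characteristic polynomial is P(z) = 1 - 1.387z - 1.269z^2.
Stationarity requires all roots to lie outside the unit circle, i.e. |z| > 1 for every root.
Set 1 + (-1.387) z + (-1.269) z^2 = 0, i.e. a z^2 + b z + c = 0 with a = -1.269, b = -1.387, c = 1.
Discriminant D = b^2 - 4ac = (-1.387)^2 - 4*(-1.269)*1 = 1.923769 - (-5.076) = 6.999769.
D >= 0, so the roots are real: z = (-b +/- sqrt(D)) / (2a) = (1.387 +/- 2.645708) / (-2.538).
  z_1 = (1.387 + 2.645708) / (-2.538) = -1.5889,   |z_1| = 1.5889.
  z_2 = (1.387 - 2.645708) / (-2.538) = 0.4959,   |z_2| = 0.4959.
Moduli of all roots: 1.5889, 0.4959.
All moduli strictly greater than 1? No.
Verdict: Not stationary.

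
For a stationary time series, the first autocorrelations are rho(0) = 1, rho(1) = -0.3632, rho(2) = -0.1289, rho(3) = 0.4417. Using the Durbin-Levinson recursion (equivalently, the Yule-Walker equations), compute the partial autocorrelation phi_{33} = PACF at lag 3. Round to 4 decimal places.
\phi_{33} = 0.3440

The PACF at lag k is phi_{kk}, the last component of the solution
to the Yule-Walker system G_k phi = r_k where
  (G_k)_{ij} = rho(|i - j|), (r_k)_i = rho(i), i,j = 1..k.
Equivalently, Durbin-Levinson gives phi_{kk} iteratively:
  phi_{11} = rho(1)
  phi_{kk} = [rho(k) - sum_{j=1..k-1} phi_{k-1,j} rho(k-j)]
            / [1 - sum_{j=1..k-1} phi_{k-1,j} rho(j)],
  phi_{k,j} = phi_{k-1,j} - phi_{kk} phi_{k-1,k-j},  j = 1..k-1.
Step k = 1:
  phi_11 = rho(1) = -0.3632.
Step k = 2:
  phi_22 = [rho(2) - phi_11 rho(1)] / [1 - phi_11 rho(1)] = [-0.1289 - (-0.3632)(-0.3632)] / [1 - (-0.3632)(-0.3632)]
         = -0.26081424 / 0.86808576 = -0.300448.
  Update: phi_21 = phi_11 - phi_22 phi_11 = -0.3632 - (-0.300448)(-0.3632) = -0.472323.
Step k = 3:
  phi_33 = [rho(3) - phi_21 rho(2) - phi_22 rho(1)] / [1 - phi_21 rho(1) - phi_22 rho(2)]
    numerator   = 0.4417 - (-0.472323)(-0.1289) - (-0.300448)(-0.3632) = 0.27169507
    denominator = 1 - (-0.472323)(-0.3632) - (-0.300448)(-0.1289) = 0.78972476
  phi_33 = 0.27169507 / 0.78972476 = 0.344.
Therefore phi_{33} = 0.3440.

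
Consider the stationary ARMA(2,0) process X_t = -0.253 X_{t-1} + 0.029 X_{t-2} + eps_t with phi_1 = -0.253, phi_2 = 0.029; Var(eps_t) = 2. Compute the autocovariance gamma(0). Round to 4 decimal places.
\gamma(0) = 2.1475

Multiply the model equation by X_{t-k} and take expectations. With theta_0 = psi_0 = 1 and psi_j the MA(infinity) weights, this gives
  gamma(k) - sum_i phi_i gamma(k-i) = c_k,
  c_k = sigma^2 * sum_{j=k..q} theta_j psi_{j-k}   (c_k = 0 for k > q),
using gamma(-m) = gamma(m).
Pure AR (q = 0): c_0 = sigma^2 = 2, c_k = 0 for k >= 1.
Equations for k = 0, 1, 2 (AR order 2, c_2 = 0):
  (E0) gamma(0) = phi_1 gamma(1) + phi_2 gamma(2) + c_0
  (E1) gamma(1) = phi_1 gamma(0) + phi_2 gamma(1) + c_1
  (E2) gamma(2) = phi_1 gamma(1) + phi_2 gamma(0)
From (E1): gamma(1) = A gamma(0) + B with
  A = phi_1 / (1 - phi_2) = -0.253 / 0.971 = -0.260556,   B = c_1 / (1 - phi_2) = 0 / 0.971 = 0.
Insert (E2) into (E0): gamma(0) (1 - phi_2^2) = phi_1 (1 + phi_2) gamma(1) + c_0.
  phi_1 (1 + phi_2) = (-0.253)(1.029) = -0.260337,   1 - phi_2^2 = 0.999159.
Replace gamma(1) by A gamma(0) + B and collect gamma(0):
  gamma(0) [0.999159 - (-0.260337)(-0.260556)] = c_0 = 2
  gamma(0) * 0.931327 = 2
  gamma(0) = 2 / 0.931327 = 2.147474.
Therefore gamma(0) = 2.1475 (to 4 decimal places).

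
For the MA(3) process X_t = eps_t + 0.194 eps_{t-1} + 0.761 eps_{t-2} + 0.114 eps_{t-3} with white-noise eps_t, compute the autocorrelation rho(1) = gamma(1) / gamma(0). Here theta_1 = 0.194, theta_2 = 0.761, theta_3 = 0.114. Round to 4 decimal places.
\rho(1) = 0.2629

For an MA(q) process with theta_0 = 1, the autocovariance is
  gamma(k) = sigma^2 * sum_{i=0..q-k} theta_i * theta_{i+k},
and rho(k) = gamma(k) / gamma(0). Sigma^2 cancels.
  numerator   = (1)*(0.194) + (0.194)*(0.761) + (0.761)*(0.114) = 0.428388.
  denominator = (1)^2 + (0.194)^2 + (0.761)^2 + (0.114)^2 = 1.629753.
  rho(1) = 0.428388 / 1.629753 = 0.2629.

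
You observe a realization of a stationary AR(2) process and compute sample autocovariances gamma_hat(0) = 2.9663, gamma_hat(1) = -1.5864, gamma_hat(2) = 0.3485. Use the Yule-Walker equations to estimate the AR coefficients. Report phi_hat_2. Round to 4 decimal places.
\hat\phi_{2} = -0.2360

The Yule-Walker equations for an AR(p) process read, in matrix form,
  Gamma_p phi = r_p,   with   (Gamma_p)_{ij} = gamma(|i - j|),
                       (r_p)_i = gamma(i),   i,j = 1..p.
Substitute the sample gammas (Toeplitz matrix and right-hand side of size 2):
  Gamma_p = [[2.9663, -1.5864], [-1.5864, 2.9663]]
  r_p     = [-1.5864, 0.3485]
Written out:
  2.9663 phi_1 - 1.5864 phi_2 = -1.5864
  -1.5864 phi_1 + 2.9663 phi_2 = 0.3485
Solve by Cramer's rule:
  det = gamma(0)^2 - gamma(1)^2 = (2.9663)^2 - (-1.5864)^2 = 8.79893569 - 2.51666496 = 6.28227073
  phi_hat_1 = [gamma(1) gamma(0) - gamma(1) gamma(2)] / det = [(-1.5864)(2.9663) - (-1.5864)(0.3485)] / 6.28227073 = -4.15287792 / 6.28227073 = -0.661
  phi_hat_2 = [gamma(0) gamma(2) - gamma(1)^2] / det = [(2.9663)(0.3485) - (-1.5864)^2] / 6.28227073 = -1.48290941 / 6.28227073 = -0.236
So phi_hat = [-0.6610, -0.2360].
Therefore phi_hat_2 = -0.2360.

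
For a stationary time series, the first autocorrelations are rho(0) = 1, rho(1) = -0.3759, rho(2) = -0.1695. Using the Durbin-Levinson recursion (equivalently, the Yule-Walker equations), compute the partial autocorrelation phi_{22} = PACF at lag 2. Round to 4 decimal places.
\phi_{22} = -0.3619

The PACF at lag k is phi_{kk}, the last component of the solution
to the Yule-Walker system G_k phi = r_k where
  (G_k)_{ij} = rho(|i - j|), (r_k)_i = rho(i), i,j = 1..k.
Equivalently, Durbin-Levinson gives phi_{kk} iteratively:
  phi_{11} = rho(1)
  phi_{kk} = [rho(k) - sum_{j=1..k-1} phi_{k-1,j} rho(k-j)]
            / [1 - sum_{j=1..k-1} phi_{k-1,j} rho(j)],
  phi_{k,j} = phi_{k-1,j} - phi_{kk} phi_{k-1,k-j},  j = 1..k-1.
Step k = 1:
  phi_11 = rho(1) = -0.3759.
Step k = 2:
  phi_22 = [rho(2) - phi_11 rho(1)] / [1 - phi_11 rho(1)] = [-0.1695 - (-0.3759)(-0.3759)] / [1 - (-0.3759)(-0.3759)]
         = -0.31080081 / 0.85869919 = -0.3619.
Therefore phi_{22} = -0.3619.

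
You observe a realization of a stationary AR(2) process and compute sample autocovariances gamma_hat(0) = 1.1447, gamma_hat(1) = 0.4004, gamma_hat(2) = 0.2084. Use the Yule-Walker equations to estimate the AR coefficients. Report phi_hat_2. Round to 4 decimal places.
\hat\phi_{2} = 0.0680

The Yule-Walker equations for an AR(p) process read, in matrix form,
  Gamma_p phi = r_p,   with   (Gamma_p)_{ij} = gamma(|i - j|),
                       (r_p)_i = gamma(i),   i,j = 1..p.
Substitute the sample gammas (Toeplitz matrix and right-hand side of size 2):
  Gamma_p = [[1.1447, 0.4004], [0.4004, 1.1447]]
  r_p     = [0.4004, 0.2084]
Written out:
  1.1447 phi_1 + 0.4004 phi_2 = 0.4004
  0.4004 phi_1 + 1.1447 phi_2 = 0.2084
Solve by Cramer's rule:
  det = gamma(0)^2 - gamma(1)^2 = (1.1447)^2 - (0.4004)^2 = 1.31033809 - 0.16032016 = 1.15001793
  phi_hat_1 = [gamma(1) gamma(0) - gamma(1) gamma(2)] / det = [(0.4004)(1.1447) - (0.4004)(0.2084)] / 1.15001793 = 0.37489452 / 1.15001793 = 0.326
  phi_hat_2 = [gamma(0) gamma(2) - gamma(1)^2] / det = [(1.1447)(0.2084) - (0.4004)^2] / 1.15001793 = 0.07823532 / 1.15001793 = 0.068
So phi_hat = [0.3260, 0.0680].
Therefore phi_hat_2 = 0.0680.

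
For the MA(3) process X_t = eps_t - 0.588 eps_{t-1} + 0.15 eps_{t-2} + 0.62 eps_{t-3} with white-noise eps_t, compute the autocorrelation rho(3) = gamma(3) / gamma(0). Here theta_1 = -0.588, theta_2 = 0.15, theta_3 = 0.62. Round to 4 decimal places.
\rho(3) = 0.3538

For an MA(q) process with theta_0 = 1, the autocovariance is
  gamma(k) = sigma^2 * sum_{i=0..q-k} theta_i * theta_{i+k},
and rho(k) = gamma(k) / gamma(0). Sigma^2 cancels.
  numerator   = (1)*(0.62) = 0.62.
  denominator = (1)^2 + (-0.588)^2 + (0.15)^2 + (0.62)^2 = 1.752644.
  rho(3) = 0.62 / 1.752644 = 0.3538.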